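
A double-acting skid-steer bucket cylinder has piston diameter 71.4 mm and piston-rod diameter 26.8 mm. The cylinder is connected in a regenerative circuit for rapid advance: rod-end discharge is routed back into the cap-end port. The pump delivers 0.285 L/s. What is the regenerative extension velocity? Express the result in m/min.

v ≈ 30.3 m/min

In regeneration the rod-end outflow joins the pump flow into the cap end, so the net volume the pump must supply per unit advance equals the rod cross-section area.
Rod cross-section A_rod = π/4 × (26.8 mm)² = 564.1 mm^2
v = Q_pump / A_rod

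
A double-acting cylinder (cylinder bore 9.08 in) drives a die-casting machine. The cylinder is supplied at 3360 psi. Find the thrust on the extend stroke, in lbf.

Cap-side area A_cap = π/4 × (9.08 in)² = 64.75 in^2
F = P × A_cap = 3360 psi × A_cap

F ≈ 2.18e5 lbf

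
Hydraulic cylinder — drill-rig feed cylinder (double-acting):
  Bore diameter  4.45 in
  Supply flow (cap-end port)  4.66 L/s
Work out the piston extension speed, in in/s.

v ≈ 18.3 in/s

Cap-side area A_cap = π/4 × (4.45 in)² = 15.55 in^2
v = Q / A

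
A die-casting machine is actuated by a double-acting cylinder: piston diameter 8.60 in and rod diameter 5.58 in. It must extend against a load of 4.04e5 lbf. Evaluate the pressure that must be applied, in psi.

P ≈ 6950 psi

Cap-side area A_cap = π/4 × (8.60 in)² = 58.09 in^2
P = F / A = 4.04e5 lbf / A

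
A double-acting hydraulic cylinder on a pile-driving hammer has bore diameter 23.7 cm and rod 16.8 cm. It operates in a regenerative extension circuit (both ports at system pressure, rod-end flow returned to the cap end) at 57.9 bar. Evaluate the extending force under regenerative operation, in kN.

With equal pressure on both faces, forces on the annular region cancel; the net push is pressure × rod cross-section.
Rod cross-section A_rod = π/4 × (16.8 cm)² = 221.7 cm^2
F = P × A_rod

F ≈ 128 kN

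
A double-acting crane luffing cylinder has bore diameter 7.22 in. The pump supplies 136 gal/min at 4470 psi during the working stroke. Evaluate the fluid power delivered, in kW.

W ≈ 264 kW

Hydraulic power = P × Q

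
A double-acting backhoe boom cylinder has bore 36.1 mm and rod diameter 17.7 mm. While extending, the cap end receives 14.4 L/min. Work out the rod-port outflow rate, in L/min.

Q_out ≈ 10.9 L/min

Cap-side area A_cap = π/4 × (36.1 mm)² = 1024 mm^2
Rod-side annular area A_ann = π/4 × (36.1² − 17.7²) = 777.5 mm^2
Piston speed v = Q_in/A_cap; rod-end outflow Q_out = v × A_ann = Q_in × A_ann/A_cap.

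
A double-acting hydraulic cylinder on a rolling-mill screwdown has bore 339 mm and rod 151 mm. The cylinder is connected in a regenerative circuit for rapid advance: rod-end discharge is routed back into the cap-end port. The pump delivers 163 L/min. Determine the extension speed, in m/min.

In regeneration the rod-end outflow joins the pump flow into the cap end, so the net volume the pump must supply per unit advance equals the rod cross-section area.
Rod cross-section A_rod = π/4 × (151 mm)² = 17910 mm^2
v = Q_pump / A_rod

v ≈ 9.10 m/min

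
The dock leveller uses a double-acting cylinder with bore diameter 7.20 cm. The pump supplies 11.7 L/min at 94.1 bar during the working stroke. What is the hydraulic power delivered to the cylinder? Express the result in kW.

Hydraulic power = P × Q

W ≈ 1.83 kW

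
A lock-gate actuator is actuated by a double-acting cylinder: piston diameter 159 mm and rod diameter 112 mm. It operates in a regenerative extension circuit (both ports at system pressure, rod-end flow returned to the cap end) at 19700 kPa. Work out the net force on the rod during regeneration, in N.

With equal pressure on both faces, forces on the annular region cancel; the net push is pressure × rod cross-section.
Rod cross-section A_rod = π/4 × (112 mm)² = 9852 mm^2
F = P × A_rod

F ≈ 1.94e5 N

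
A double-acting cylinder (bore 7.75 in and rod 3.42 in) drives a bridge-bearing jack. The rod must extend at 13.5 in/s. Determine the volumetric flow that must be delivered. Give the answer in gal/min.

Cap-side area A_cap = π/4 × (7.75 in)² = 47.17 in^2
Q = A × v

Q ≈ 165 gal/min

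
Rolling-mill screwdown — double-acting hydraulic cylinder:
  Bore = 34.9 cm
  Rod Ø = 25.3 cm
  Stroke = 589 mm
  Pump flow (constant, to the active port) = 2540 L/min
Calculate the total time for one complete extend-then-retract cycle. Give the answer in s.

Cap-side area A_cap = π/4 × (34.9 cm)² = 956.6 cm^2
Rod-side annular area A_ann = π/4 × (34.9² − 25.3²) = 453.9 cm^2
t_ext = A_cap·L/Q = 1.331 s
t_ret = A_ann·L/Q = 0.6315 s
t_cycle = t_ext + t_ret

t ≈ 1.96 s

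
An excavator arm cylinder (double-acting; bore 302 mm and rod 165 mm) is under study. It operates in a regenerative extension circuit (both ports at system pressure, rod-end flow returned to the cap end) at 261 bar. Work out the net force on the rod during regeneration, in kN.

F ≈ 558 kN

With equal pressure on both faces, forces on the annular region cancel; the net push is pressure × rod cross-section.
Rod cross-section A_rod = π/4 × (165 mm)² = 21380 mm^2
F = P × A_rod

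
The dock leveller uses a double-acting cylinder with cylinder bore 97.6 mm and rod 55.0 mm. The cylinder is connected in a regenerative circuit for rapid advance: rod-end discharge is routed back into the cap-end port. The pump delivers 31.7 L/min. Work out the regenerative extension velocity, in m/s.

v ≈ 0.222 m/s

In regeneration the rod-end outflow joins the pump flow into the cap end, so the net volume the pump must supply per unit advance equals the rod cross-section area.
Rod cross-section A_rod = π/4 × (55.0 mm)² = 2376 mm^2
v = Q_pump / A_rod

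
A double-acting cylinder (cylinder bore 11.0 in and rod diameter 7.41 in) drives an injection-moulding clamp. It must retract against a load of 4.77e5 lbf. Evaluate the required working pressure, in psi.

Rod-side annular area A_ann = π/4 × (11.0² − 7.41²) = 51.91 in^2
Retraction: pressure acts on the annular area.
P = F / A = 4.77e5 lbf / A

P ≈ 9190 psi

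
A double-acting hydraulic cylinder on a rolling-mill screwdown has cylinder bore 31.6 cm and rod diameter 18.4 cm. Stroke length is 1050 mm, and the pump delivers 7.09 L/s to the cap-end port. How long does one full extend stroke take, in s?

Cap-side area A_cap = π/4 × (31.6 cm)² = 784.3 cm^2
Swept volume V = A × L; t = V / Q = A·L / Q

t ≈ 11.6 s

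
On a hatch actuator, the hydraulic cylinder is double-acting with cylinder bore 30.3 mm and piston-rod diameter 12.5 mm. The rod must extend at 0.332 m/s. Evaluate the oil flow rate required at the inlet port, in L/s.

Cap-side area A_cap = π/4 × (30.3 mm)² = 721.1 mm^2
Q = A × v

Q ≈ 0.239 L/s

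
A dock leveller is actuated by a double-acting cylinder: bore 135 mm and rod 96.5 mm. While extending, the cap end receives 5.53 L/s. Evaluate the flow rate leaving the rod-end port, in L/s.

Q_out ≈ 2.70 L/s

Cap-side area A_cap = π/4 × (135 mm)² = 14310 mm^2
Rod-side annular area A_ann = π/4 × (135² − 96.5²) = 7000 mm^2
Piston speed v = Q_in/A_cap; rod-end outflow Q_out = v × A_ann = Q_in × A_ann/A_cap.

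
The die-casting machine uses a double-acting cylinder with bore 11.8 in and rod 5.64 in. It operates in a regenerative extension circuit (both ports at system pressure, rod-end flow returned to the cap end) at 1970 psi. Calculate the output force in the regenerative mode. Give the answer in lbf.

F ≈ 49200 lbf

With equal pressure on both faces, forces on the annular region cancel; the net push is pressure × rod cross-section.
Rod cross-section A_rod = π/4 × (5.64 in)² = 24.98 in^2
F = P × A_rod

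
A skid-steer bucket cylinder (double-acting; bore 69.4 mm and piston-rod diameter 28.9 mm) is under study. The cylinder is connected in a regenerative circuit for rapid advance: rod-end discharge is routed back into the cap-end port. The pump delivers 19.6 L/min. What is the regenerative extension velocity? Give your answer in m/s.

v ≈ 0.498 m/s

In regeneration the rod-end outflow joins the pump flow into the cap end, so the net volume the pump must supply per unit advance equals the rod cross-section area.
Rod cross-section A_rod = π/4 × (28.9 mm)² = 656.0 mm^2
v = Q_pump / A_rod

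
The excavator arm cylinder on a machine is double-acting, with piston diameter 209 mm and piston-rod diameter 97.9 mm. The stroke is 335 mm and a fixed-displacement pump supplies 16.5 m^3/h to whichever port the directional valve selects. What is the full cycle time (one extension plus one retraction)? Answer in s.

t ≈ 4.46 s

Cap-side area A_cap = π/4 × (209 mm)² = 34310 mm^2
Rod-side annular area A_ann = π/4 × (209² − 97.9²) = 26780 mm^2
t_ext = A_cap·L/Q = 2.508 s
t_ret = A_ann·L/Q = 1.957 s
t_cycle = t_ext + t_ret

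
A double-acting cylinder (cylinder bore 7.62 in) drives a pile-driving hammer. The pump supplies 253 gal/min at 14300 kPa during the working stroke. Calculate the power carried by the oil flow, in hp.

Hydraulic power = P × Q

W ≈ 306 hp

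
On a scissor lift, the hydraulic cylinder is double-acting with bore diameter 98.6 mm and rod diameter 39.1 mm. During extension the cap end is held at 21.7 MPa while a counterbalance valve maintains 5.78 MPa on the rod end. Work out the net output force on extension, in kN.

F ≈ 128 kN

Cap-side area A_cap = π/4 × (98.6 mm)² = 7636 mm^2
Rod-side annular area A_ann = π/4 × (98.6² − 39.1²) = 6435 mm^2
Net thrust = P_cap·A_cap − P_rod·A_ann = 165.7 kN − 37.19 kN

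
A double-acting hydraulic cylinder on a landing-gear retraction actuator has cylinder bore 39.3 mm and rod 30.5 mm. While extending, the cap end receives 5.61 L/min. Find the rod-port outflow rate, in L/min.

Cap-side area A_cap = π/4 × (39.3 mm)² = 1213 mm^2
Rod-side annular area A_ann = π/4 × (39.3² − 30.5²) = 482.4 mm^2
Piston speed v = Q_in/A_cap; rod-end outflow Q_out = v × A_ann = Q_in × A_ann/A_cap.

Q_out ≈ 2.23 L/min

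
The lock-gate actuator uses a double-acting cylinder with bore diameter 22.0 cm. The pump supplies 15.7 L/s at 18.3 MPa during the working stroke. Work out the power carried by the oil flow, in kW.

Hydraulic power = P × Q

W ≈ 287 kW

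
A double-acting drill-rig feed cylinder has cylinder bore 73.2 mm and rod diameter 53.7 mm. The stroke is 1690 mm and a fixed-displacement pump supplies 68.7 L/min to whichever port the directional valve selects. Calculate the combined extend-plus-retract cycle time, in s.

t ≈ 9.08 s

Cap-side area A_cap = π/4 × (73.2 mm)² = 4208 mm^2
Rod-side annular area A_ann = π/4 × (73.2² − 53.7²) = 1944 mm^2
t_ext = A_cap·L/Q = 6.211 s
t_ret = A_ann·L/Q = 2.869 s
t_cycle = t_ext + t_ret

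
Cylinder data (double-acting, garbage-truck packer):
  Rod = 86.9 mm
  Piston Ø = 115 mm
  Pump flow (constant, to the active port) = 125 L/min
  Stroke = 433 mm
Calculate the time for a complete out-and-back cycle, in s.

t ≈ 3.08 s

Cap-side area A_cap = π/4 × (115 mm)² = 10390 mm^2
Rod-side annular area A_ann = π/4 × (115² − 86.9²) = 4456 mm^2
t_ext = A_cap·L/Q = 2.159 s
t_ret = A_ann·L/Q = 0.9261 s
t_cycle = t_ext + t_ret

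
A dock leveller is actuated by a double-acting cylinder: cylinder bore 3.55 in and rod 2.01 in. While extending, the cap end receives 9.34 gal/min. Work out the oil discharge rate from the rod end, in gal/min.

Cap-side area A_cap = π/4 × (3.55 in)² = 9.898 in^2
Rod-side annular area A_ann = π/4 × (3.55² − 2.01²) = 6.725 in^2
Piston speed v = Q_in/A_cap; rod-end outflow Q_out = v × A_ann = Q_in × A_ann/A_cap.

Q_out ≈ 6.35 gal/min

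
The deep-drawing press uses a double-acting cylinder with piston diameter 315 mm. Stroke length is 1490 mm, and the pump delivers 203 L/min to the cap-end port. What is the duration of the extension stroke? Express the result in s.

Cap-side area A_cap = π/4 × (315 mm)² = 77930 mm^2
Swept volume V = A × L; t = V / Q = A·L / Q

t ≈ 34.3 s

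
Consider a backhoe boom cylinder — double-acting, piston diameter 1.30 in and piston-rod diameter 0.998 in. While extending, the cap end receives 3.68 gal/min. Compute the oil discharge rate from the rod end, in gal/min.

Q_out ≈ 1.51 gal/min

Cap-side area A_cap = π/4 × (1.30 in)² = 1.327 in^2
Rod-side annular area A_ann = π/4 × (1.30² − 0.998²) = 0.5451 in^2
Piston speed v = Q_in/A_cap; rod-end outflow Q_out = v × A_ann = Q_in × A_ann/A_cap.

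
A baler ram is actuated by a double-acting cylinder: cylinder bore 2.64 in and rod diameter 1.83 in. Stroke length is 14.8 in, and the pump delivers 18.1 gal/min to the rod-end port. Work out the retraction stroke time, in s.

t ≈ 0.604 s

Rod-side annular area A_ann = π/4 × (2.64² − 1.83²) = 2.844 in^2
Swept volume V = A × L; t = V / Q = A·L / Q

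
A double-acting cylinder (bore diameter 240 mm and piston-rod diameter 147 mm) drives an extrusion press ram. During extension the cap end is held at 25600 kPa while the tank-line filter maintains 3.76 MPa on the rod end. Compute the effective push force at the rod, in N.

F ≈ 1.05e6 N

Cap-side area A_cap = π/4 × (240 mm)² = 45240 mm^2
Rod-side annular area A_ann = π/4 × (240² − 147²) = 28270 mm^2
Net thrust = P_cap·A_cap − P_rod·A_ann = 1.158e6 N − 1.063e5 N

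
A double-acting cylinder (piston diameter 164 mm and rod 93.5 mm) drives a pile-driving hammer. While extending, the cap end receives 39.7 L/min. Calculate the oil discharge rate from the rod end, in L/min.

Q_out ≈ 26.8 L/min

Cap-side area A_cap = π/4 × (164 mm)² = 21120 mm^2
Rod-side annular area A_ann = π/4 × (164² − 93.5²) = 14260 mm^2
Piston speed v = Q_in/A_cap; rod-end outflow Q_out = v × A_ann = Q_in × A_ann/A_cap.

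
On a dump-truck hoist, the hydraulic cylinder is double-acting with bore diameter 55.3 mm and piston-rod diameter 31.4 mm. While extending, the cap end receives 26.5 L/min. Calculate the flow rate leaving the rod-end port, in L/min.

Cap-side area A_cap = π/4 × (55.3 mm)² = 2402 mm^2
Rod-side annular area A_ann = π/4 × (55.3² − 31.4²) = 1627 mm^2
Piston speed v = Q_in/A_cap; rod-end outflow Q_out = v × A_ann = Q_in × A_ann/A_cap.

Q_out ≈ 18.0 L/min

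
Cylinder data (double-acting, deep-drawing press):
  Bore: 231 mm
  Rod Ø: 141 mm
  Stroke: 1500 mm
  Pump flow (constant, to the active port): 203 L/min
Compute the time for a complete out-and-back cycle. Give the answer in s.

t ≈ 30.2 s

Cap-side area A_cap = π/4 × (231 mm)² = 41910 mm^2
Rod-side annular area A_ann = π/4 × (231² − 141²) = 26300 mm^2
t_ext = A_cap·L/Q = 18.58 s
t_ret = A_ann·L/Q = 11.66 s
t_cycle = t_ext + t_ret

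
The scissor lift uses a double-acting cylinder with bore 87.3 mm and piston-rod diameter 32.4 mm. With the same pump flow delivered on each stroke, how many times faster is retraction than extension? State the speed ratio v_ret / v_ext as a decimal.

Cap-side area A_cap = π/4 × (87.3 mm)² = 5986 mm^2
Rod-side annular area A_ann = π/4 × (87.3² − 32.4²) = 5161 mm^2
For equal Q, v ∝ 1/A, so v_ret/v_ext = A_cap/A_ann.

v_ret/v_ext ≈ 1.16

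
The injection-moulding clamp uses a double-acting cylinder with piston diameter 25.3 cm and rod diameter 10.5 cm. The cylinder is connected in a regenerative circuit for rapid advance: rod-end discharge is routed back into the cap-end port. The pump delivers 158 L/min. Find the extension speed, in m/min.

v ≈ 18.2 m/min

In regeneration the rod-end outflow joins the pump flow into the cap end, so the net volume the pump must supply per unit advance equals the rod cross-section area.
Rod cross-section A_rod = π/4 × (10.5 cm)² = 86.59 cm^2
v = Q_pump / A_rod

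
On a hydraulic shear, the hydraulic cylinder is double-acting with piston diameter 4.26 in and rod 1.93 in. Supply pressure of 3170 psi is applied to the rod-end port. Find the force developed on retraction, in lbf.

Rod-side annular area A_ann = π/4 × (4.26² − 1.93²) = 11.33 in^2
On retraction the pressure acts on the annular area (bore minus rod).
F = P × A_ann

F ≈ 35900 lbf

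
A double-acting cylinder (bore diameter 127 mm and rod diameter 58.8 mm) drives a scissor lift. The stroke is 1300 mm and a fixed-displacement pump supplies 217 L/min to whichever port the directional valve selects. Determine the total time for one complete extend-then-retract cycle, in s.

Cap-side area A_cap = π/4 × (127 mm)² = 12670 mm^2
Rod-side annular area A_ann = π/4 × (127² − 58.8²) = 9952 mm^2
t_ext = A_cap·L/Q = 4.553 s
t_ret = A_ann·L/Q = 3.577 s
t_cycle = t_ext + t_ret

t ≈ 8.13 s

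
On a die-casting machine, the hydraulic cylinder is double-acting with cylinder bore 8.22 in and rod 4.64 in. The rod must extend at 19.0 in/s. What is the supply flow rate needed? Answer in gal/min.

Q ≈ 262 gal/min

Cap-side area A_cap = π/4 × (8.22 in)² = 53.07 in^2
Q = A × v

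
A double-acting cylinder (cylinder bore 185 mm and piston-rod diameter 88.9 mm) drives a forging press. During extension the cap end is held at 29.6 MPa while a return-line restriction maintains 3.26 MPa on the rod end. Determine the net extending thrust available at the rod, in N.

F ≈ 7.28e5 N

Cap-side area A_cap = π/4 × (185 mm)² = 26880 mm^2
Rod-side annular area A_ann = π/4 × (185² − 88.9²) = 20670 mm^2
Net thrust = P_cap·A_cap − P_rod·A_ann = 7.957e5 N − 67390 N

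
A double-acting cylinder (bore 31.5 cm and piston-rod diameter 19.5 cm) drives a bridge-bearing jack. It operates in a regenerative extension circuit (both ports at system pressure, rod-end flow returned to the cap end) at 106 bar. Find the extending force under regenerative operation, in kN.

F ≈ 317 kN

With equal pressure on both faces, forces on the annular region cancel; the net push is pressure × rod cross-section.
Rod cross-section A_rod = π/4 × (19.5 cm)² = 298.6 cm^2
F = P × A_rod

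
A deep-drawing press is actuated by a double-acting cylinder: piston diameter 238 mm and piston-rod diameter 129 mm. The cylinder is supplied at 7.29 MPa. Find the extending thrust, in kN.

F ≈ 324 kN

Cap-side area A_cap = π/4 × (238 mm)² = 44490 mm^2
F = P × A_cap = 7.29 MPa × A_cap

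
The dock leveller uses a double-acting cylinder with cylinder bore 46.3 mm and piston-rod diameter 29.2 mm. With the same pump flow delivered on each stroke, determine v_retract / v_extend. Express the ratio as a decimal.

v_ret/v_ext ≈ 1.66

Cap-side area A_cap = π/4 × (46.3 mm)² = 1684 mm^2
Rod-side annular area A_ann = π/4 × (46.3² − 29.2²) = 1014 mm^2
For equal Q, v ∝ 1/A, so v_ret/v_ext = A_cap/A_ann.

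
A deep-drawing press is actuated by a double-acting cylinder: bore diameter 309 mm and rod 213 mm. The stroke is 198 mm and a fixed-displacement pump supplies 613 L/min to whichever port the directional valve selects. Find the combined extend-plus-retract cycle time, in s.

Cap-side area A_cap = π/4 × (309 mm)² = 74990 mm^2
Rod-side annular area A_ann = π/4 × (309² − 213²) = 39360 mm^2
t_ext = A_cap·L/Q = 1.453 s
t_ret = A_ann·L/Q = 0.7628 s
t_cycle = t_ext + t_ret

t ≈ 2.22 s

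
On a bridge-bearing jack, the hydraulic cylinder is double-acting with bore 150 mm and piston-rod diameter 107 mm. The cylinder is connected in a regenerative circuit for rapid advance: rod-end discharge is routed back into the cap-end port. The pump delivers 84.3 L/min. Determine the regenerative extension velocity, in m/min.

In regeneration the rod-end outflow joins the pump flow into the cap end, so the net volume the pump must supply per unit advance equals the rod cross-section area.
Rod cross-section A_rod = π/4 × (107 mm)² = 8992 mm^2
v = Q_pump / A_rod

v ≈ 9.37 m/min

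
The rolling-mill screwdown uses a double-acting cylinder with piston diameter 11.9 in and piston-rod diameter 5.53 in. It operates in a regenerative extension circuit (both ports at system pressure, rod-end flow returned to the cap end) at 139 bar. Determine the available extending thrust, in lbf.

F ≈ 48400 lbf

With equal pressure on both faces, forces on the annular region cancel; the net push is pressure × rod cross-section.
Rod cross-section A_rod = π/4 × (5.53 in)² = 24.02 in^2
F = P × A_rod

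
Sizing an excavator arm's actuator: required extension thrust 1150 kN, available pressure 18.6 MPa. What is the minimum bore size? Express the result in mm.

D ≈ 281 mm

Extension force acts on the full piston face: F = P × (π/4)D².
D = √(4F / (πP)) = √(4 × 1150 kN / (π × 18.6 MPa))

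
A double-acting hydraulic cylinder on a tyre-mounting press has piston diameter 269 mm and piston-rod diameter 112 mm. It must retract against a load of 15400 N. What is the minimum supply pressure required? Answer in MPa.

Rod-side annular area A_ann = π/4 × (269² − 112²) = 46980 mm^2
Retraction: pressure acts on the annular area.
P = F / A = 15400 N / A

P ≈ 0.328 MPa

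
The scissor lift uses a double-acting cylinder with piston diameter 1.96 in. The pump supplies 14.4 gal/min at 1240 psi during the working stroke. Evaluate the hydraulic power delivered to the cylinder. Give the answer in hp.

Hydraulic power = P × Q

W ≈ 10.4 hp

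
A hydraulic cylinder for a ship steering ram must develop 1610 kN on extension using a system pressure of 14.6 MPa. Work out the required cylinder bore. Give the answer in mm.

D ≈ 375 mm

Extension force acts on the full piston face: F = P × (π/4)D².
D = √(4F / (πP)) = √(4 × 1610 kN / (π × 14.6 MPa))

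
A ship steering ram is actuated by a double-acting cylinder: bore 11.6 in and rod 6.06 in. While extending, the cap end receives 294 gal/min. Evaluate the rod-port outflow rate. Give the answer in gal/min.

Cap-side area A_cap = π/4 × (11.6 in)² = 105.7 in^2
Rod-side annular area A_ann = π/4 × (11.6² − 6.06²) = 76.84 in^2
Piston speed v = Q_in/A_cap; rod-end outflow Q_out = v × A_ann = Q_in × A_ann/A_cap.

Q_out ≈ 214 gal/min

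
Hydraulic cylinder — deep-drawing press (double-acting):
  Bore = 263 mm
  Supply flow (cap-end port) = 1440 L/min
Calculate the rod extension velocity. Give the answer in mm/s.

v ≈ 442 mm/s

Cap-side area A_cap = π/4 × (263 mm)² = 54330 mm^2
v = Q / A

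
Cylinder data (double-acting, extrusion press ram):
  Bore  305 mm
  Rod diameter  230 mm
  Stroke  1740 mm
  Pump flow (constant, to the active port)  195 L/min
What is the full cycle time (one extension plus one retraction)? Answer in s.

t ≈ 56.0 s

Cap-side area A_cap = π/4 × (305 mm)² = 73060 mm^2
Rod-side annular area A_ann = π/4 × (305² − 230²) = 31510 mm^2
t_ext = A_cap·L/Q = 39.12 s
t_ret = A_ann·L/Q = 16.87 s
t_cycle = t_ext + t_ret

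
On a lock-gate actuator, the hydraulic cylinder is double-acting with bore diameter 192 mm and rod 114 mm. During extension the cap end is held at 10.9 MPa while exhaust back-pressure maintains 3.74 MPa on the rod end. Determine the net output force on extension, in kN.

F ≈ 245 kN

Cap-side area A_cap = π/4 × (192 mm)² = 28950 mm^2
Rod-side annular area A_ann = π/4 × (192² − 114²) = 18750 mm^2
Net thrust = P_cap·A_cap − P_rod·A_ann = 315.6 kN − 70.11 kN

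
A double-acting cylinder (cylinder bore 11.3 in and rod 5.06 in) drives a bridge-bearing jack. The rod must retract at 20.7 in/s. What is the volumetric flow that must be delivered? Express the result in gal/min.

Q ≈ 431 gal/min

Rod-side annular area A_ann = π/4 × (11.3² − 5.06²) = 80.18 in^2
Q = A × v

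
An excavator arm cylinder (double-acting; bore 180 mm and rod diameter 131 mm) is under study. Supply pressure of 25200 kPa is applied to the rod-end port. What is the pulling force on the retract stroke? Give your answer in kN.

F ≈ 302 kN

Rod-side annular area A_ann = π/4 × (180² − 131²) = 11970 mm^2
On retraction the pressure acts on the annular area (bore minus rod).
F = P × A_ann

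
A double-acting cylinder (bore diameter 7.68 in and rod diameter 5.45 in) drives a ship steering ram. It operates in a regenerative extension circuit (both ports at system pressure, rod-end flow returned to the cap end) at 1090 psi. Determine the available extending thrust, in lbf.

With equal pressure on both faces, forces on the annular region cancel; the net push is pressure × rod cross-section.
Rod cross-section A_rod = π/4 × (5.45 in)² = 23.33 in^2
F = P × A_rod

F ≈ 25400 lbf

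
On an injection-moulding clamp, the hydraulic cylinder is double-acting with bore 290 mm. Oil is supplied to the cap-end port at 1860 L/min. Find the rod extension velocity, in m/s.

v ≈ 0.469 m/s

Cap-side area A_cap = π/4 × (290 mm)² = 66050 mm^2
v = Q / A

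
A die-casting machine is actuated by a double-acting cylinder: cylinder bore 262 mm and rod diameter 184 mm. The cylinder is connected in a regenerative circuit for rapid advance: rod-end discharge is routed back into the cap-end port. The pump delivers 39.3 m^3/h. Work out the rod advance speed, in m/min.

v ≈ 24.6 m/min

In regeneration the rod-end outflow joins the pump flow into the cap end, so the net volume the pump must supply per unit advance equals the rod cross-section area.
Rod cross-section A_rod = π/4 × (184 mm)² = 26590 mm^2
v = Q_pump / A_rod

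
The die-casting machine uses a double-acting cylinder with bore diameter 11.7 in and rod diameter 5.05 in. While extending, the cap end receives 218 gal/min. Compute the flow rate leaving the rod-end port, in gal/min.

Q_out ≈ 177 gal/min

Cap-side area A_cap = π/4 × (11.7 in)² = 107.5 in^2
Rod-side annular area A_ann = π/4 × (11.7² − 5.05²) = 87.48 in^2
Piston speed v = Q_in/A_cap; rod-end outflow Q_out = v × A_ann = Q_in × A_ann/A_cap.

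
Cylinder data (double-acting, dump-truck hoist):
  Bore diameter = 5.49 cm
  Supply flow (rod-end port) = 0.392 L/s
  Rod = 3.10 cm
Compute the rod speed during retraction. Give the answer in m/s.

v ≈ 0.243 m/s

Rod-side annular area A_ann = π/4 × (5.49² − 3.10²) = 16.12 cm^2
Flow into the rod-end port fills the annular volume.
v = Q / A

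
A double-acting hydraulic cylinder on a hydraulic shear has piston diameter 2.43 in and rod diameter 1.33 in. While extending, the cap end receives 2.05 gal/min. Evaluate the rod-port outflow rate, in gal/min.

Cap-side area A_cap = π/4 × (2.43 in)² = 4.638 in^2
Rod-side annular area A_ann = π/4 × (2.43² − 1.33²) = 3.248 in^2
Piston speed v = Q_in/A_cap; rod-end outflow Q_out = v × A_ann = Q_in × A_ann/A_cap.

Q_out ≈ 1.44 gal/min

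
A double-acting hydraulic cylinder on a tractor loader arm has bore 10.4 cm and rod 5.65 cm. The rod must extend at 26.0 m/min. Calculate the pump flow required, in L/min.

Cap-side area A_cap = π/4 × (10.4 cm)² = 84.95 cm^2
Q = A × v

Q ≈ 221 L/min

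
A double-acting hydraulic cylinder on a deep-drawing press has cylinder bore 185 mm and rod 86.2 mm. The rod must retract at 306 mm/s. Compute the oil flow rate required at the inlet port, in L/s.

Q ≈ 6.44 L/s

Rod-side annular area A_ann = π/4 × (185² − 86.2²) = 21040 mm^2
Q = A × v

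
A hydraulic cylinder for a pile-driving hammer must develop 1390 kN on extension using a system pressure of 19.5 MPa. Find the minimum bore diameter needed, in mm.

Extension force acts on the full piston face: F = P × (π/4)D².
D = √(4F / (πP)) = √(4 × 1390 kN / (π × 19.5 MPa))

D ≈ 301 mm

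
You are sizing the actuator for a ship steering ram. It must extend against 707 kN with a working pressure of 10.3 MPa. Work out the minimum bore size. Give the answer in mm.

Extension force acts on the full piston face: F = P × (π/4)D².
D = √(4F / (πP)) = √(4 × 707 kN / (π × 10.3 MPa))

D ≈ 296 mm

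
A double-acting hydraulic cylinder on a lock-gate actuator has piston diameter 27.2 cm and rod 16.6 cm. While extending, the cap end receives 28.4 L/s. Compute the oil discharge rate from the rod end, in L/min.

Cap-side area A_cap = π/4 × (27.2 cm)² = 581.1 cm^2
Rod-side annular area A_ann = π/4 × (27.2² − 16.6²) = 364.6 cm^2
Piston speed v = Q_in/A_cap; rod-end outflow Q_out = v × A_ann = Q_in × A_ann/A_cap.

Q_out ≈ 1070 L/min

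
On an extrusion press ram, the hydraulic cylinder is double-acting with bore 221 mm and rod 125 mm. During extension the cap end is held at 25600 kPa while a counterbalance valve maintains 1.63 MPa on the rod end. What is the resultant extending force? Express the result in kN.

Cap-side area A_cap = π/4 × (221 mm)² = 38360 mm^2
Rod-side annular area A_ann = π/4 × (221² − 125²) = 26090 mm^2
Net thrust = P_cap·A_cap − P_rod·A_ann = 982.0 kN − 42.52 kN

F ≈ 939 kN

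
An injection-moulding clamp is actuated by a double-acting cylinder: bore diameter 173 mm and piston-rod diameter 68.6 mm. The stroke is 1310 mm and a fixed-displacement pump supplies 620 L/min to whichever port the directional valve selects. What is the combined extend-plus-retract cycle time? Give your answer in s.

t ≈ 5.49 s

Cap-side area A_cap = π/4 × (173 mm)² = 23510 mm^2
Rod-side annular area A_ann = π/4 × (173² − 68.6²) = 19810 mm^2
t_ext = A_cap·L/Q = 2.980 s
t_ret = A_ann·L/Q = 2.511 s
t_cycle = t_ext + t_ret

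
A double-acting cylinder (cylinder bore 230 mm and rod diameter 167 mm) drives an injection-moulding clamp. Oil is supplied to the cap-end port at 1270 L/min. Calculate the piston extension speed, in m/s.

v ≈ 0.509 m/s

Cap-side area A_cap = π/4 × (230 mm)² = 41550 mm^2
v = Q / A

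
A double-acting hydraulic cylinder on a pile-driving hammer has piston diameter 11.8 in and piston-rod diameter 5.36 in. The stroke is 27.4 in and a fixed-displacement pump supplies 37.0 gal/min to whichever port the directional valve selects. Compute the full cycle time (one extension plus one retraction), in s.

t ≈ 37.7 s

Cap-side area A_cap = π/4 × (11.8 in)² = 109.4 in^2
Rod-side annular area A_ann = π/4 × (11.8² − 5.36²) = 86.79 in^2
t_ext = A_cap·L/Q = 21.03 s
t_ret = A_ann·L/Q = 16.69 s
t_cycle = t_ext + t_ret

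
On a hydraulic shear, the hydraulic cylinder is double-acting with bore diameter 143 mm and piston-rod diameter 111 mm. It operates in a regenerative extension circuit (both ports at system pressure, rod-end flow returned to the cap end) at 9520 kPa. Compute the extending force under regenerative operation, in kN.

With equal pressure on both faces, forces on the annular region cancel; the net push is pressure × rod cross-section.
Rod cross-section A_rod = π/4 × (111 mm)² = 9677 mm^2
F = P × A_rod

F ≈ 92.1 kN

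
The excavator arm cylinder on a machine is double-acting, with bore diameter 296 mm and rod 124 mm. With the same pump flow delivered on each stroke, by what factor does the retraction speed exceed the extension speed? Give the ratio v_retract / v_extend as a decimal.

v_ret/v_ext ≈ 1.21

Cap-side area A_cap = π/4 × (296 mm)² = 68810 mm^2
Rod-side annular area A_ann = π/4 × (296² − 124²) = 56740 mm^2
For equal Q, v ∝ 1/A, so v_ret/v_ext = A_cap/A_ann.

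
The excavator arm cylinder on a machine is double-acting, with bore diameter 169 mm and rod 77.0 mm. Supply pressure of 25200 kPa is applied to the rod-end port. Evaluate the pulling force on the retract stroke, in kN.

Rod-side annular area A_ann = π/4 × (169² − 77.0²) = 17780 mm^2
On retraction the pressure acts on the annular area (bore minus rod).
F = P × A_ann

F ≈ 448 kN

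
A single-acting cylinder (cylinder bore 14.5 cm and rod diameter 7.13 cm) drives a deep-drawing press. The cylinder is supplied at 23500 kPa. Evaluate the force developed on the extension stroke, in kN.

Cap-side area A_cap = π/4 × (14.5 cm)² = 165.1 cm^2
F = P × A_cap = 23500 kPa × A_cap

F ≈ 388 kN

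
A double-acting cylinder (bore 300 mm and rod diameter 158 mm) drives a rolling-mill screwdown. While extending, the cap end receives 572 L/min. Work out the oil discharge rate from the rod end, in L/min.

Cap-side area A_cap = π/4 × (300 mm)² = 70690 mm^2
Rod-side annular area A_ann = π/4 × (300² − 158²) = 51080 mm^2
Piston speed v = Q_in/A_cap; rod-end outflow Q_out = v × A_ann = Q_in × A_ann/A_cap.

Q_out ≈ 413 L/min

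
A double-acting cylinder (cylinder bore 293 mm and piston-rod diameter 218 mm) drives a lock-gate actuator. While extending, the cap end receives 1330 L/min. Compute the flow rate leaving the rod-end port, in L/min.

Q_out ≈ 594 L/min

Cap-side area A_cap = π/4 × (293 mm)² = 67430 mm^2
Rod-side annular area A_ann = π/4 × (293² − 218²) = 30100 mm^2
Piston speed v = Q_in/A_cap; rod-end outflow Q_out = v × A_ann = Q_in × A_ann/A_cap.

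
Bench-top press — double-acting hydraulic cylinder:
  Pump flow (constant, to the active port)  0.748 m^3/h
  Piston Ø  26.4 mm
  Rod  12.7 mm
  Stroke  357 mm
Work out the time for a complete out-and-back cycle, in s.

Cap-side area A_cap = π/4 × (26.4 mm)² = 547.4 mm^2
Rod-side annular area A_ann = π/4 × (26.4² − 12.7²) = 420.7 mm^2
t_ext = A_cap·L/Q = 0.9405 s
t_ret = A_ann·L/Q = 0.7229 s
t_cycle = t_ext + t_ret

t ≈ 1.66 s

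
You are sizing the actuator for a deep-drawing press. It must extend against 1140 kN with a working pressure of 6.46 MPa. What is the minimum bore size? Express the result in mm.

D ≈ 474 mm

Extension force acts on the full piston face: F = P × (π/4)D².
D = √(4F / (πP)) = √(4 × 1140 kN / (π × 6.46 MPa))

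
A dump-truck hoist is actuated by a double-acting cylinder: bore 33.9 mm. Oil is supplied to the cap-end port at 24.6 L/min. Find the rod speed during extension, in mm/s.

v ≈ 454 mm/s

Cap-side area A_cap = π/4 × (33.9 mm)² = 902.6 mm^2
v = Q / A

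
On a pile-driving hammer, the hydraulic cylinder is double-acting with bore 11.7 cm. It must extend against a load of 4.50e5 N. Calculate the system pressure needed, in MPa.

P ≈ 41.9 MPa

Cap-side area A_cap = π/4 × (11.7 cm)² = 107.5 cm^2
P = F / A = 4.50e5 N / A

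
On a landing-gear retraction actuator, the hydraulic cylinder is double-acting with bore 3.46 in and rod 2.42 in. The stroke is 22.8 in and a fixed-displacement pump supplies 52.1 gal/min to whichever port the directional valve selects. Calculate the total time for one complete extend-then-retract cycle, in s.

t ≈ 1.61 s

Cap-side area A_cap = π/4 × (3.46 in)² = 9.402 in^2
Rod-side annular area A_ann = π/4 × (3.46² − 2.42²) = 4.803 in^2
t_ext = A_cap·L/Q = 1.069 s
t_ret = A_ann·L/Q = 0.5459 s
t_cycle = t_ext + t_ret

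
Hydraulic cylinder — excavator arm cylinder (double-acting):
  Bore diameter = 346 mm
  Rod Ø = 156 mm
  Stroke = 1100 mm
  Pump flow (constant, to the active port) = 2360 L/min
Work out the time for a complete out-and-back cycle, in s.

Cap-side area A_cap = π/4 × (346 mm)² = 94020 mm^2
Rod-side annular area A_ann = π/4 × (346² − 156²) = 74910 mm^2
t_ext = A_cap·L/Q = 2.630 s
t_ret = A_ann·L/Q = 2.095 s
t_cycle = t_ext + t_ret

t ≈ 4.72 s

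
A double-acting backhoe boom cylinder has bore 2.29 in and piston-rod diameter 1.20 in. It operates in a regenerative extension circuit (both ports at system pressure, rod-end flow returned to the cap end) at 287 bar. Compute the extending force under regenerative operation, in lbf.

F ≈ 4710 lbf

With equal pressure on both faces, forces on the annular region cancel; the net push is pressure × rod cross-section.
Rod cross-section A_rod = π/4 × (1.20 in)² = 1.131 in^2
F = P × A_rod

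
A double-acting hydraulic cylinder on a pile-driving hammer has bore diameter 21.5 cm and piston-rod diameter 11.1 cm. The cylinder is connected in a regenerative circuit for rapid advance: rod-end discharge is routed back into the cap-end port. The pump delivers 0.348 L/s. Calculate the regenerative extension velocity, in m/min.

In regeneration the rod-end outflow joins the pump flow into the cap end, so the net volume the pump must supply per unit advance equals the rod cross-section area.
Rod cross-section A_rod = π/4 × (11.1 cm)² = 96.77 cm^2
v = Q_pump / A_rod

v ≈ 2.16 m/min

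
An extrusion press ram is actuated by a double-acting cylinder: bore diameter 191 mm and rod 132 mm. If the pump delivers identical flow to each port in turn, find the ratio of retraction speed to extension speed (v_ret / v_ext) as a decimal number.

Cap-side area A_cap = π/4 × (191 mm)² = 28650 mm^2
Rod-side annular area A_ann = π/4 × (191² − 132²) = 14970 mm^2
For equal Q, v ∝ 1/A, so v_ret/v_ext = A_cap/A_ann.

v_ret/v_ext ≈ 1.91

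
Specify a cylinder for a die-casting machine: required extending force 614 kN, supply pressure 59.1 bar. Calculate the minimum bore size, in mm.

D ≈ 364 mm

Extension force acts on the full piston face: F = P × (π/4)D².
D = √(4F / (πP)) = √(4 × 614 kN / (π × 59.1 bar))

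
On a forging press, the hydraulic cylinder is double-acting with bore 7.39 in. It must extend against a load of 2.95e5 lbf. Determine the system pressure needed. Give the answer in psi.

Cap-side area A_cap = π/4 × (7.39 in)² = 42.89 in^2
P = F / A = 2.95e5 lbf / A

P ≈ 6880 psi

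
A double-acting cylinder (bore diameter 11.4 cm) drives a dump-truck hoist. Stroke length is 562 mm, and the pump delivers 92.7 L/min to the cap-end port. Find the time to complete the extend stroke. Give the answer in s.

t ≈ 3.71 s

Cap-side area A_cap = π/4 × (11.4 cm)² = 102.1 cm^2
Swept volume V = A × L; t = V / Q = A·L / Q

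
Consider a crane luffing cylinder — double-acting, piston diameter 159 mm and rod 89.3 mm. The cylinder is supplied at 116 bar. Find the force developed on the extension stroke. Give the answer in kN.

Cap-side area A_cap = π/4 × (159 mm)² = 19860 mm^2
F = P × A_cap = 116 bar × A_cap

F ≈ 230 kN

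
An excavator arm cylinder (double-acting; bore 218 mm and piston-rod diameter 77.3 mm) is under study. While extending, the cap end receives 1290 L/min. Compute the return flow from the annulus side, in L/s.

Q_out ≈ 18.8 L/s

Cap-side area A_cap = π/4 × (218 mm)² = 37330 mm^2
Rod-side annular area A_ann = π/4 × (218² − 77.3²) = 32630 mm^2
Piston speed v = Q_in/A_cap; rod-end outflow Q_out = v × A_ann = Q_in × A_ann/A_cap.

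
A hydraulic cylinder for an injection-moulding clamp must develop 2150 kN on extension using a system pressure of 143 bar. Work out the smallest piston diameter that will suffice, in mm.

Extension force acts on the full piston face: F = P × (π/4)D².
D = √(4F / (πP)) = √(4 × 2150 kN / (π × 143 bar))

D ≈ 438 mm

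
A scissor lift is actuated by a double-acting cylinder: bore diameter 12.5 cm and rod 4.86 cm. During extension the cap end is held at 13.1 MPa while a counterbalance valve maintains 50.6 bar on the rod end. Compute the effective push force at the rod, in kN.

Cap-side area A_cap = π/4 × (12.5 cm)² = 122.7 cm^2
Rod-side annular area A_ann = π/4 × (12.5² − 4.86²) = 104.2 cm^2
Net thrust = P_cap·A_cap − P_rod·A_ann = 160.8 kN − 52.71 kN

F ≈ 108 kN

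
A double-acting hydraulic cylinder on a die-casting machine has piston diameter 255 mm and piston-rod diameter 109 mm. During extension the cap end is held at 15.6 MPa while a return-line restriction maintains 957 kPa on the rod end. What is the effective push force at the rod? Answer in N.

F ≈ 7.57e5 N

Cap-side area A_cap = π/4 × (255 mm)² = 51070 mm^2
Rod-side annular area A_ann = π/4 × (255² − 109²) = 41740 mm^2
Net thrust = P_cap·A_cap − P_rod·A_ann = 7.967e5 N − 39940 N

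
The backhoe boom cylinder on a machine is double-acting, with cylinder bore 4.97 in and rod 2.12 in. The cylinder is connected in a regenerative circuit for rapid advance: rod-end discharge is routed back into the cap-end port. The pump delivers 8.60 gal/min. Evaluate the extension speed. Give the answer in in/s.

In regeneration the rod-end outflow joins the pump flow into the cap end, so the net volume the pump must supply per unit advance equals the rod cross-section area.
Rod cross-section A_rod = π/4 × (2.12 in)² = 3.530 in^2
v = Q_pump / A_rod

v ≈ 9.38 in/s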